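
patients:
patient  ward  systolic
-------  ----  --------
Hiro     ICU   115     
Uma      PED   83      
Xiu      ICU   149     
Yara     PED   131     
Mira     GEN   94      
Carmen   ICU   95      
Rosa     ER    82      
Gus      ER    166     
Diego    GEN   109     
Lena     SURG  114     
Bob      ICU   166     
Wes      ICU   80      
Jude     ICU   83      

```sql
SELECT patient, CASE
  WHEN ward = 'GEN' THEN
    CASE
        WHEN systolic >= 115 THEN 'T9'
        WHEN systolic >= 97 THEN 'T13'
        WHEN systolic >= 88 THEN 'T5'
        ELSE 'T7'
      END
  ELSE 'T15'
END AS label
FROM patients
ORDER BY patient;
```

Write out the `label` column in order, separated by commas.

patient=Bob: ward='ICU' → outer ELSE → T15
patient=Carmen: ward='ICU' → outer ELSE → T15
patient=Diego: ward='GEN' → inner[systolic >= 97] → T13
patient=Gus: ward='ER' → outer ELSE → T15
patient=Hiro: ward='ICU' → outer ELSE → T15
patient=Jude: ward='ICU' → outer ELSE → T15
patient=Lena: ward='SURG' → outer ELSE → T15
patient=Mira: ward='GEN' → inner[systolic >= 88] → T5
patient=Rosa: ward='ER' → outer ELSE → T15
patient=Uma: ward='PED' → outer ELSE → T15
patient=Wes: ward='ICU' → outer ELSE → T15
patient=Xiu: ward='ICU' → outer ELSE → T15
patient=Yara: ward='PED' → outer ELSE → T15

T15, T15, T13, T15, T15, T15, T15, T5, T15, T15, T15, T15, T15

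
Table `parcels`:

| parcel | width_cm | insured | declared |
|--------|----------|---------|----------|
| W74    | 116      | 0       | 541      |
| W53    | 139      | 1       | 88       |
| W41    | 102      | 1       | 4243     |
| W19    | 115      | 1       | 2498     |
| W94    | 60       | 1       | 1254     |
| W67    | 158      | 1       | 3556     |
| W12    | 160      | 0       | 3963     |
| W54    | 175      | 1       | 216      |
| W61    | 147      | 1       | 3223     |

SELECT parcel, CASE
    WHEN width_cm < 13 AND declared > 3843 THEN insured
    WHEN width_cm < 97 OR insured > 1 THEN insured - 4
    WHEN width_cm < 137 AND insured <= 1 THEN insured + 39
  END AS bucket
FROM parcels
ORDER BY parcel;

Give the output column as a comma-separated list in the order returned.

parcel=W12: (no match → NULL) → NULL
parcel=W19: width_cm < 137 AND insured <= 1 → 40
parcel=W41: width_cm < 137 AND insured <= 1 → 40
parcel=W53: (no match → NULL) → NULL
parcel=W54: (no match → NULL) → NULL
parcel=W61: (no match → NULL) → NULL
parcel=W67: (no match → NULL) → NULL
parcel=W74: width_cm < 137 AND insured <= 1 → 39
parcel=W94: width_cm < 97 OR insured > 1 → -3

NULL, 40, 40, NULL, NULL, NULL, NULL, 39, -3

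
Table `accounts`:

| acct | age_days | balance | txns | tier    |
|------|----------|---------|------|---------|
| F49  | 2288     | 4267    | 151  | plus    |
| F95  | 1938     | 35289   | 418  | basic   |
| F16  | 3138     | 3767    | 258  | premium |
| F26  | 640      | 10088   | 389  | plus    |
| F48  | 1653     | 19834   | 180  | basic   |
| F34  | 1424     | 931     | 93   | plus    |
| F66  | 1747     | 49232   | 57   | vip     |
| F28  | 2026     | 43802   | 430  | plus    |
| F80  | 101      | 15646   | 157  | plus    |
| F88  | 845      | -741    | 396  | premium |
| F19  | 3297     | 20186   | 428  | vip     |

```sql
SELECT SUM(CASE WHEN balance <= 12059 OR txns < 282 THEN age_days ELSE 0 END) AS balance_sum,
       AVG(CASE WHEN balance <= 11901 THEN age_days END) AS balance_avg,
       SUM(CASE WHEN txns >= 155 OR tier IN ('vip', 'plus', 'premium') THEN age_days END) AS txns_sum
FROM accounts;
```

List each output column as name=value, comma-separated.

[balance_sum: balance <= 12059 OR txns < 282]
acct=F49: ✓ → 2288
acct=F95: ✗
acct=F16: ✓ → 3138
acct=F26: ✓ → 640
acct=F48: ✓ → 1653
acct=F34: ✓ → 1424
acct=F66: ✓ → 1747
acct=F28: ✗
acct=F80: ✓ → 101
acct=F88: ✓ → 845
acct=F19: ✗
balance_sum = 2288 + 3138 + 640 + 1653 + 1424 + 1747 + 101 + 845 = 11836
—
[balance_avg: balance <= 11901]
acct=F49: ✓ → 2288
acct=F95: ✗
acct=F16: ✓ → 3138
acct=F26: ✓ → 640
acct=F48: ✗
acct=F34: ✓ → 1424
acct=F66: ✗
acct=F28: ✗
acct=F80: ✗
acct=F88: ✓ → 845
acct=F19: ✗
balance_avg = (2288 + 3138 + 640 + 1424 + 845) / 5 = 1667
—
[txns_sum: txns >= 155 OR tier IN ('vip', 'plus', 'premium')]
acct=F49: ✓ → 2288
acct=F95: ✓ → 1938
acct=F16: ✓ → 3138
acct=F26: ✓ → 640
acct=F48: ✓ → 1653
acct=F34: ✓ → 1424
acct=F66: ✓ → 1747
acct=F28: ✓ → 2026
acct=F80: ✓ → 101
acct=F88: ✓ → 845
acct=F19: ✓ → 3297
txns_sum = 2288 + 1938 + 3138 + 640 + 1653 + 1424 + 1747 + 2026 + 101 + 845 + 3297 = 19097

balance_sum=11836, balance_avg=1667, txns_sum=19097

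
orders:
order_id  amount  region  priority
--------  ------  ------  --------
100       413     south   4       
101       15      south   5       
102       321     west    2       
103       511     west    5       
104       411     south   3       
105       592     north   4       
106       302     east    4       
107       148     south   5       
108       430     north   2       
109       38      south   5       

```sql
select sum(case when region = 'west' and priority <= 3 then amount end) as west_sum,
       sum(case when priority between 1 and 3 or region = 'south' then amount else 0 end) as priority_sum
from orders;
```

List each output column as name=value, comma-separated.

[west_sum: region = 'west' and priority <= 3]
order_id=100: ✗
order_id=101: ✗
order_id=102: ✓ → 321
order_id=103: ✗
order_id=104: ✗
order_id=105: ✗
order_id=106: ✗
order_id=107: ✗
order_id=108: ✗
order_id=109: ✗
west_sum = 321
—
[priority_sum: priority between 1 and 3 or region = 'south']
order_id=100: ✓ → 413
order_id=101: ✓ → 15
order_id=102: ✓ → 321
order_id=103: ✗
order_id=104: ✓ → 411
order_id=105: ✗
order_id=106: ✗
order_id=107: ✓ → 148
order_id=108: ✓ → 430
order_id=109: ✓ → 38
priority_sum = 413 + 15 + 321 + 411 + 148 + 430 + 38 = 1776

west_sum=321, priority_sum=1776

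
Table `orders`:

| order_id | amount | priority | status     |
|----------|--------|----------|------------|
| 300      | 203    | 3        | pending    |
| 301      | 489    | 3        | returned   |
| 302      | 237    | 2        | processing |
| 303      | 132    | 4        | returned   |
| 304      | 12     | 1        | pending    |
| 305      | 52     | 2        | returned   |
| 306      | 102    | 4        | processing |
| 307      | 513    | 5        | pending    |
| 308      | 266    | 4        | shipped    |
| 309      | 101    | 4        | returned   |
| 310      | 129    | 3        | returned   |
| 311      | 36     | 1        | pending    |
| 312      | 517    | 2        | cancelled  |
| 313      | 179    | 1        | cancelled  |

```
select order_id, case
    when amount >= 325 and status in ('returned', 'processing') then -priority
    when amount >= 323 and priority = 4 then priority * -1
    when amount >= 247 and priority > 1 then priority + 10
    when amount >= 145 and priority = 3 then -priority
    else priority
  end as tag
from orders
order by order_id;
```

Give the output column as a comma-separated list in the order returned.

order_id=300: amount >= 145 and priority = 3 → -3
order_id=301: amount >= 325 and status in ('returned', 'processing') → -3
order_id=302: ELSE → 2
order_id=303: ELSE → 4
order_id=304: ELSE → 1
order_id=305: ELSE → 2
order_id=306: ELSE → 4
order_id=307: amount >= 247 and priority > 1 → 15
order_id=308: amount >= 247 and priority > 1 → 14
order_id=309: ELSE → 4
order_id=310: ELSE → 3
order_id=311: ELSE → 1
order_id=312: amount >= 247 and priority > 1 → 12
order_id=313: ELSE → 1

-3, -3, 2, 4, 1, 2, 4, 15, 14, 4, 3, 1, 12, 1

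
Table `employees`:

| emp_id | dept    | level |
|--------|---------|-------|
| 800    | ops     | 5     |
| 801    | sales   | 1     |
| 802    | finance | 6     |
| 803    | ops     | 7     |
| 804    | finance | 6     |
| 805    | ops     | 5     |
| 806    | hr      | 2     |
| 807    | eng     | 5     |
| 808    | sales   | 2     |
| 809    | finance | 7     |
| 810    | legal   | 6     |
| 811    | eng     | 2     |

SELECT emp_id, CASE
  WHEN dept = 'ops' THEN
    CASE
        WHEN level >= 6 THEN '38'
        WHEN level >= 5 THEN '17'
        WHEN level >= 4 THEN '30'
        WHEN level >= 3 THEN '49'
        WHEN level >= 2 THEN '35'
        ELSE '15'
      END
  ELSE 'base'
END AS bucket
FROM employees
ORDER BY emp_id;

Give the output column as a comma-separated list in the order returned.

17, base, base, 38, base, 17, base, base, base, base, base, base

emp_id=800: dept='ops' → inner[level >= 5] → 17
emp_id=801: dept='sales' → outer ELSE → base
emp_id=802: dept='finance' → outer ELSE → base
emp_id=803: dept='ops' → inner[level >= 6] → 38
emp_id=804: dept='finance' → outer ELSE → base
emp_id=805: dept='ops' → inner[level >= 5] → 17
emp_id=806: dept='hr' → outer ELSE → base
emp_id=807: dept='eng' → outer ELSE → base
emp_id=808: dept='sales' → outer ELSE → base
emp_id=809: dept='finance' → outer ELSE → base
emp_id=810: dept='legal' → outer ELSE → base
emp_id=811: dept='eng' → outer ELSE → base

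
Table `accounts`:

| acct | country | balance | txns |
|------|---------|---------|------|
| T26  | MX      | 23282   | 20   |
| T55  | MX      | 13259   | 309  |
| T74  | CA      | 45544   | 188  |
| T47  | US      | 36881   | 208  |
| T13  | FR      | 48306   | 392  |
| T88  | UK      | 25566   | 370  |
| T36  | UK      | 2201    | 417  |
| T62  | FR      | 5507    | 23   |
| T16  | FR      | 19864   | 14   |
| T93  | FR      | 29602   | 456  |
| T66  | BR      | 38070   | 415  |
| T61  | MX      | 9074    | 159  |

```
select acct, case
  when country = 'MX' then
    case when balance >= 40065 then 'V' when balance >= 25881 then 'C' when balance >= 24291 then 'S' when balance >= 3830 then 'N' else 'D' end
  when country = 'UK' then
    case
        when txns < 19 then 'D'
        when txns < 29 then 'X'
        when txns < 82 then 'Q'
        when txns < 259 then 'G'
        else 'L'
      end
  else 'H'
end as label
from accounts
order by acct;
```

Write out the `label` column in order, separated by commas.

acct=T13: country='FR' → outer ELSE → H
acct=T16: country='FR' → outer ELSE → H
acct=T26: country='MX' → inner[balance >= 3830] → N
acct=T36: country='UK' → inner[ELSE] → L
acct=T47: country='US' → outer ELSE → H
acct=T55: country='MX' → inner[balance >= 3830] → N
acct=T61: country='MX' → inner[balance >= 3830] → N
acct=T62: country='FR' → outer ELSE → H
acct=T66: country='BR' → outer ELSE → H
acct=T74: country='CA' → outer ELSE → H
acct=T88: country='UK' → inner[ELSE] → L
acct=T93: country='FR' → outer ELSE → H

H, H, N, L, H, N, N, H, H, H, L, H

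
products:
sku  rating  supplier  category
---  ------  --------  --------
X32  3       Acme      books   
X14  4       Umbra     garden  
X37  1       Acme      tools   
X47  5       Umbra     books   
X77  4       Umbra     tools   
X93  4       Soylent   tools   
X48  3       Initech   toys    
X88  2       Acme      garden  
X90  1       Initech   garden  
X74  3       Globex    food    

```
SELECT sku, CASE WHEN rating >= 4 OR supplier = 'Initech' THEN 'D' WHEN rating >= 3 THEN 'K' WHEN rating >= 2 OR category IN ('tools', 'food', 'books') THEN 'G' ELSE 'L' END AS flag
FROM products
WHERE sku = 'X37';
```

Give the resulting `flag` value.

G

sku = X37: rating=1, supplier=Acme, category=tools.
rating >= 4 OR supplier = 'Initech' → false
rating >= 3 → false
rating >= 2 OR category IN ('tools', 'food', 'books') → true → G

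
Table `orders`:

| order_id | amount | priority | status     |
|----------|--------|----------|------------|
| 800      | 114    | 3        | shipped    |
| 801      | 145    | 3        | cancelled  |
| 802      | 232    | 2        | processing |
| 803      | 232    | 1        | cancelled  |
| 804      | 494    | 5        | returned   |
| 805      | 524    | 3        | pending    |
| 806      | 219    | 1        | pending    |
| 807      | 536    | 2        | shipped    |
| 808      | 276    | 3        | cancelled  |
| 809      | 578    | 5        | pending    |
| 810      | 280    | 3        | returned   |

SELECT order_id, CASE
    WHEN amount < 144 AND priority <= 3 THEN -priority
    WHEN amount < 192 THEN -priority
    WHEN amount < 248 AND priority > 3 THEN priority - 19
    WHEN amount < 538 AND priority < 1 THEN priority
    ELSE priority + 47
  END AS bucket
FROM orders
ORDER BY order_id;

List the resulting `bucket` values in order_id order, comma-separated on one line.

-3, -3, 49, 48, 52, 50, 48, 49, 50, 52, 50

order_id=800: amount < 144 AND priority <= 3 → -3
order_id=801: amount < 192 → -3
order_id=802: ELSE → 49
order_id=803: ELSE → 48
order_id=804: ELSE → 52
order_id=805: ELSE → 50
order_id=806: ELSE → 48
order_id=807: ELSE → 49
order_id=808: ELSE → 50
order_id=809: ELSE → 52
order_id=810: ELSE → 50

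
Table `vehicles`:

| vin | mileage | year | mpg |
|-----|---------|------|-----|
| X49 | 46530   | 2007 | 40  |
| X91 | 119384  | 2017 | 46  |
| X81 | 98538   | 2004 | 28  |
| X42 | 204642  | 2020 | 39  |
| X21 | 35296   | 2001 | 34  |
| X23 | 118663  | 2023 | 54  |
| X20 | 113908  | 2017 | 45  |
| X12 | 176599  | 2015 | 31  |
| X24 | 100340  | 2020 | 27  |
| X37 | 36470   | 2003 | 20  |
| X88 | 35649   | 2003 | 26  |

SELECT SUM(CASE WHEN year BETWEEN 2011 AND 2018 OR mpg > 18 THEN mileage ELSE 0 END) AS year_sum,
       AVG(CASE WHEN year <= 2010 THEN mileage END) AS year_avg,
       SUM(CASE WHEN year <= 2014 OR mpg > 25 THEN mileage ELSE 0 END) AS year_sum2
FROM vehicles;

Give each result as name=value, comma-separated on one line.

[year_sum: year BETWEEN 2011 AND 2018 OR mpg > 18]
vin=X49: ✓ → 46530
vin=X91: ✓ → 119384
vin=X81: ✓ → 98538
vin=X42: ✓ → 204642
vin=X21: ✓ → 35296
vin=X23: ✓ → 118663
vin=X20: ✓ → 113908
vin=X12: ✓ → 176599
vin=X24: ✓ → 100340
vin=X37: ✓ → 36470
vin=X88: ✓ → 35649
year_sum = 46530 + 119384 + 98538 + 204642 + 35296 + 118663 + 113908 + 176599 + 100340 + 36470 + 35649 = 1086019
—
[year_avg: year <= 2010]
vin=X49: ✓ → 46530
vin=X91: ✗
vin=X81: ✓ → 98538
vin=X42: ✗
vin=X21: ✓ → 35296
vin=X23: ✗
vin=X20: ✗
vin=X12: ✗
vin=X24: ✗
vin=X37: ✓ → 36470
vin=X88: ✓ → 35649
year_avg = (46530 + 98538 + 35296 + 36470 + 35649) / 5 = 50496.6
—
[year_sum2: year <= 2014 OR mpg > 25]
vin=X49: ✓ → 46530
vin=X91: ✓ → 119384
vin=X81: ✓ → 98538
vin=X42: ✓ → 204642
vin=X21: ✓ → 35296
vin=X23: ✓ → 118663
vin=X20: ✓ → 113908
vin=X12: ✓ → 176599
vin=X24: ✓ → 100340
vin=X37: ✓ → 36470
vin=X88: ✓ → 35649
year_sum2 = 46530 + 119384 + 98538 + 204642 + 35296 + 118663 + 113908 + 176599 + 100340 + 36470 + 35649 = 1086019

year_sum=1086019, year_avg=50496.6, year_sum2=1086019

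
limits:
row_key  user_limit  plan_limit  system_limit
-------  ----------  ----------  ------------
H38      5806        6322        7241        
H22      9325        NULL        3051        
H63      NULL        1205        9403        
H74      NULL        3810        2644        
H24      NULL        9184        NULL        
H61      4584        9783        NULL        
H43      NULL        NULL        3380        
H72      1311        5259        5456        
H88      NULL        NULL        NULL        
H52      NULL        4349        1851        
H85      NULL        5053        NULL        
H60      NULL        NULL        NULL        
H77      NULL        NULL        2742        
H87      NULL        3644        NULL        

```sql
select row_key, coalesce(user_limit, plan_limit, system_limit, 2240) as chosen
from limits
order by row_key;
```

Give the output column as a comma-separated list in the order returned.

9325, 9184, 5806, 3380, 4349, 2240, 4584, 1205, 1311, 3810, 2742, 5053, 3644, 2240

row_key=H22: user_limit=9325 → 9325
row_key=H24: user_limit=NULL, plan_limit=9184 → 9184
row_key=H38: user_limit=5806 → 5806
row_key=H43: user_limit=NULL, plan_limit=NULL, system_limit=3380 → 3380
row_key=H52: user_limit=NULL, plan_limit=4349 → 4349
row_key=H60: user_limit=NULL, plan_limit=NULL, system_limit=NULL, → literal 2240 → 2240
row_key=H61: user_limit=4584 → 4584
row_key=H63: user_limit=NULL, plan_limit=1205 → 1205
row_key=H72: user_limit=1311 → 1311
row_key=H74: user_limit=NULL, plan_limit=3810 → 3810
row_key=H77: user_limit=NULL, plan_limit=NULL, system_limit=2742 → 2742
row_key=H85: user_limit=NULL, plan_limit=5053 → 5053
row_key=H87: user_limit=NULL, plan_limit=3644 → 3644
row_key=H88: user_limit=NULL, plan_limit=NULL, system_limit=NULL, → literal 2240 → 2240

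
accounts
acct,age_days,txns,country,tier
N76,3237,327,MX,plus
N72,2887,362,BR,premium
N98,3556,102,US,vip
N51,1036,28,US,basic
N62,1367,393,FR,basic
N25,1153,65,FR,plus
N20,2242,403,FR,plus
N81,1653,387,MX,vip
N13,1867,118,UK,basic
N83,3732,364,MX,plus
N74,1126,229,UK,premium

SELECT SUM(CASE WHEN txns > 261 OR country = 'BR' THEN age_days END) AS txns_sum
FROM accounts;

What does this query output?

acct=N76: ✓ → 3237
acct=N72: ✓ → 2887
acct=N98: ✗
acct=N51: ✗
acct=N62: ✓ → 1367
acct=N25: ✗
acct=N20: ✓ → 2242
acct=N81: ✓ → 1653
acct=N13: ✗
acct=N83: ✓ → 3732
acct=N74: ✗
txns_sum = 3237 + 2887 + 1367 + 2242 + 1653 + 3732 = 15118

15118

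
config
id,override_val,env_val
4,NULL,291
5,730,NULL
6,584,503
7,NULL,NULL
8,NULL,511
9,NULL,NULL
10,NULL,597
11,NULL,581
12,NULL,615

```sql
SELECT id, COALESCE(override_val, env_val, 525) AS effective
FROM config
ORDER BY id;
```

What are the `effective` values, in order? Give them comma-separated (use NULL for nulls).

291, 730, 584, 525, 511, 525, 597, 581, 615

id=4: override_val=NULL, env_val=291 → 291
id=5: override_val=730 → 730
id=6: override_val=584 → 584
id=7: override_val=NULL, env_val=NULL, → literal 525 → 525
id=8: override_val=NULL, env_val=511 → 511
id=9: override_val=NULL, env_val=NULL, → literal 525 → 525
id=10: override_val=NULL, env_val=597 → 597
id=11: override_val=NULL, env_val=581 → 581
id=12: override_val=NULL, env_val=615 → 615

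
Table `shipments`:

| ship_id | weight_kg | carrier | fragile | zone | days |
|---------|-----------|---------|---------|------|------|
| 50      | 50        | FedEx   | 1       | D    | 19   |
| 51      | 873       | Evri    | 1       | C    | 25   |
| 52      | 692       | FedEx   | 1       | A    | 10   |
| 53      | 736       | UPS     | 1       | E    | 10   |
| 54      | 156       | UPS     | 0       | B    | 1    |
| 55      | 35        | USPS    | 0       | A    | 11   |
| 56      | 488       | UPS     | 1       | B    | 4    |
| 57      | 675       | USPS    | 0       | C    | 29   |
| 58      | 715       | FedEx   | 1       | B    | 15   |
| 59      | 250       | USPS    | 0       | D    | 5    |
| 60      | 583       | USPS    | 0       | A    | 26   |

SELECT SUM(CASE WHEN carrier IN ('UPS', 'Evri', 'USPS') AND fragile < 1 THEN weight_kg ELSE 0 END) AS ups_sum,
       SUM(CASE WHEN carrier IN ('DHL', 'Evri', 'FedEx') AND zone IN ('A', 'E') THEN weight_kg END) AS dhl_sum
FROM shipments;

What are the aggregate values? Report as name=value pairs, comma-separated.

ups_sum=1699, dhl_sum=692

[ups_sum: carrier IN ('UPS', 'Evri', 'USPS') AND fragile < 1]
ship_id=50: ✗
ship_id=51: ✗
ship_id=52: ✗
ship_id=53: ✗
ship_id=54: ✓ → 156
ship_id=55: ✓ → 35
ship_id=56: ✗
ship_id=57: ✓ → 675
ship_id=58: ✗
ship_id=59: ✓ → 250
ship_id=60: ✓ → 583
ups_sum = 156 + 35 + 675 + 250 + 583 = 1699
—
[dhl_sum: carrier IN ('DHL', 'Evri', 'FedEx') AND zone IN ('A', 'E')]
ship_id=50: ✗
ship_id=51: ✗
ship_id=52: ✓ → 692
ship_id=53: ✗
ship_id=54: ✗
ship_id=55: ✗
ship_id=56: ✗
ship_id=57: ✗
ship_id=58: ✗
ship_id=59: ✗
ship_id=60: ✗
dhl_sum = 692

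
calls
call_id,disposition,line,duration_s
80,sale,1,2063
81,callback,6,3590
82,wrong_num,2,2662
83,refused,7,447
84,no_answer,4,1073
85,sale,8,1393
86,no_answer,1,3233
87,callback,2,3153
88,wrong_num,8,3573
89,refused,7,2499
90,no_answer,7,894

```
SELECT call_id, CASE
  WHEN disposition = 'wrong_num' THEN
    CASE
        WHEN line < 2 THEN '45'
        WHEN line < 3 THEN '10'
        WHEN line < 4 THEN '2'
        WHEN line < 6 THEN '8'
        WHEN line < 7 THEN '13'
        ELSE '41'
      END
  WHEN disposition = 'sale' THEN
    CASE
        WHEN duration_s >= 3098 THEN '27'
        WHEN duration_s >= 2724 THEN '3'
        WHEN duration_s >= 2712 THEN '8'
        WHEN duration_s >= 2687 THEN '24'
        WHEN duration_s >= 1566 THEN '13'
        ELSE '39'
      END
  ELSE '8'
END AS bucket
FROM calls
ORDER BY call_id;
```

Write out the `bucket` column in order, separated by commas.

call_id=80: disposition='sale' → inner[duration_s >= 1566] → 13
call_id=81: disposition='callback' → outer ELSE → 8
call_id=82: disposition='wrong_num' → inner[line < 3] → 10
call_id=83: disposition='refused' → outer ELSE → 8
call_id=84: disposition='no_answer' → outer ELSE → 8
call_id=85: disposition='sale' → inner[ELSE] → 39
call_id=86: disposition='no_answer' → outer ELSE → 8
call_id=87: disposition='callback' → outer ELSE → 8
call_id=88: disposition='wrong_num' → inner[ELSE] → 41
call_id=89: disposition='refused' → outer ELSE → 8
call_id=90: disposition='no_answer' → outer ELSE → 8

13, 8, 10, 8, 8, 39, 8, 8, 41, 8, 8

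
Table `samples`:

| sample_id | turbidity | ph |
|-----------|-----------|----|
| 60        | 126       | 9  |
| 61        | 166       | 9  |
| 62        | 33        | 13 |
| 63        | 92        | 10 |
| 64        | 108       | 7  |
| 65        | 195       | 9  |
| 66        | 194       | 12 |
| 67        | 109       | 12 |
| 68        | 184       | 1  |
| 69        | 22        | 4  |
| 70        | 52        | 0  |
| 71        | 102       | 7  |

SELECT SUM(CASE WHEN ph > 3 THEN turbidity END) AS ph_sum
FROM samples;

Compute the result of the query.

1147

sample_id=60: ✓ → 126
sample_id=61: ✓ → 166
sample_id=62: ✓ → 33
sample_id=63: ✓ → 92
sample_id=64: ✓ → 108
sample_id=65: ✓ → 195
sample_id=66: ✓ → 194
sample_id=67: ✓ → 109
sample_id=68: ✗
sample_id=69: ✓ → 22
sample_id=70: ✗
sample_id=71: ✓ → 102
ph_sum = 126 + 166 + 33 + 92 + 108 + 195 + 194 + 109 + 22 + 102 = 1147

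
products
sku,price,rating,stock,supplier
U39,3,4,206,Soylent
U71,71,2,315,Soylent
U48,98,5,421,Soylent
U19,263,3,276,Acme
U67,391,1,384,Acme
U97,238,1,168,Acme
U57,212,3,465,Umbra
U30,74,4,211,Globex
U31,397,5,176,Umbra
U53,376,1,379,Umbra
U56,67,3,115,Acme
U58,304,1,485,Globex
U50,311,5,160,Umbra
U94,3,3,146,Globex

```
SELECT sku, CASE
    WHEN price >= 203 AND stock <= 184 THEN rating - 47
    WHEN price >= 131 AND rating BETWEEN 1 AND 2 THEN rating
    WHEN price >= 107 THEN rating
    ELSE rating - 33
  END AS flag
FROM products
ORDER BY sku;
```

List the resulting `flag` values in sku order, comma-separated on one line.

sku=U19: price >= 107 → 3
sku=U30: ELSE → -29
sku=U31: price >= 203 AND stock <= 184 → -42
sku=U39: ELSE → -29
sku=U48: ELSE → -28
sku=U50: price >= 203 AND stock <= 184 → -42
sku=U53: price >= 131 AND rating BETWEEN 1 AND 2 → 1
sku=U56: ELSE → -30
sku=U57: price >= 107 → 3
sku=U58: price >= 131 AND rating BETWEEN 1 AND 2 → 1
sku=U67: price >= 131 AND rating BETWEEN 1 AND 2 → 1
sku=U71: ELSE → -31
sku=U94: ELSE → -30
sku=U97: price >= 203 AND stock <= 184 → -46

3, -29, -42, -29, -28, -42, 1, -30, 3, 1, 1, -31, -30, -46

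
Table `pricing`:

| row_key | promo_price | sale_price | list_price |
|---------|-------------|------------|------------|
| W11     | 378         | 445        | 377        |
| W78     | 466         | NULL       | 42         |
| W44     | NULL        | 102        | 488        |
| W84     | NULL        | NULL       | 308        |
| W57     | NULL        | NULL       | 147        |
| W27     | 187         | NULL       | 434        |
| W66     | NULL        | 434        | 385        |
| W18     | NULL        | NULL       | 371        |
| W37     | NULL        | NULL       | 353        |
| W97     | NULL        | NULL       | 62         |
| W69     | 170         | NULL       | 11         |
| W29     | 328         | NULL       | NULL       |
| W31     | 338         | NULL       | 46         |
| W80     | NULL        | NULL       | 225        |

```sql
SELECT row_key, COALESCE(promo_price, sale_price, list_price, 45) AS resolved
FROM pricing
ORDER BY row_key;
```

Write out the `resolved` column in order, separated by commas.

378, 371, 187, 328, 338, 353, 102, 147, 434, 170, 466, 225, 308, 62

row_key=W11: promo_price=378 → 378
row_key=W18: promo_price=NULL, sale_price=NULL, list_price=371 → 371
row_key=W27: promo_price=187 → 187
row_key=W29: promo_price=328 → 328
row_key=W31: promo_price=338 → 338
row_key=W37: promo_price=NULL, sale_price=NULL, list_price=353 → 353
row_key=W44: promo_price=NULL, sale_price=102 → 102
row_key=W57: promo_price=NULL, sale_price=NULL, list_price=147 → 147
row_key=W66: promo_price=NULL, sale_price=434 → 434
row_key=W69: promo_price=170 → 170
row_key=W78: promo_price=466 → 466
row_key=W80: promo_price=NULL, sale_price=NULL, list_price=225 → 225
row_key=W84: promo_price=NULL, sale_price=NULL, list_price=308 → 308
row_key=W97: promo_price=NULL, sale_price=NULL, list_price=62 → 62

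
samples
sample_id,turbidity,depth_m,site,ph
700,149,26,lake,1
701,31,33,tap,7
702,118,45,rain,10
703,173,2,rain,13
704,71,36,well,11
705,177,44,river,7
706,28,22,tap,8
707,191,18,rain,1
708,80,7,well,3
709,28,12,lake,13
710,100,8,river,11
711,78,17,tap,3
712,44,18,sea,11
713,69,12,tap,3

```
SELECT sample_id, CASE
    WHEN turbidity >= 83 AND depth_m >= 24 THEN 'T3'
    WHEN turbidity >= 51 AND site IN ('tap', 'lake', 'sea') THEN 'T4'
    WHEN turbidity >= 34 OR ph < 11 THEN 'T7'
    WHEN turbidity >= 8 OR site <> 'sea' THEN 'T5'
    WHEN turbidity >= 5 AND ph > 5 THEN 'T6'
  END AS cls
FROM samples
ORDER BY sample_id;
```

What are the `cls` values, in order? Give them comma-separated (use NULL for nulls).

T3, T7, T3, T7, T7, T3, T7, T7, T7, T5, T7, T4, T7, T4

sample_id=700: turbidity >= 83 AND depth_m >= 24 → T3
sample_id=701: turbidity >= 34 OR ph < 11 → T7
sample_id=702: turbidity >= 83 AND depth_m >= 24 → T3
sample_id=703: turbidity >= 34 OR ph < 11 → T7
sample_id=704: turbidity >= 34 OR ph < 11 → T7
sample_id=705: turbidity >= 83 AND depth_m >= 24 → T3
sample_id=706: turbidity >= 34 OR ph < 11 → T7
sample_id=707: turbidity >= 34 OR ph < 11 → T7
sample_id=708: turbidity >= 34 OR ph < 11 → T7
sample_id=709: turbidity >= 8 OR site <> 'sea' → T5
sample_id=710: turbidity >= 34 OR ph < 11 → T7
sample_id=711: turbidity >= 51 AND site IN ('tap', 'lake', 'sea') → T4
sample_id=712: turbidity >= 34 OR ph < 11 → T7
sample_id=713: turbidity >= 51 AND site IN ('tap', 'lake', 'sea') → T4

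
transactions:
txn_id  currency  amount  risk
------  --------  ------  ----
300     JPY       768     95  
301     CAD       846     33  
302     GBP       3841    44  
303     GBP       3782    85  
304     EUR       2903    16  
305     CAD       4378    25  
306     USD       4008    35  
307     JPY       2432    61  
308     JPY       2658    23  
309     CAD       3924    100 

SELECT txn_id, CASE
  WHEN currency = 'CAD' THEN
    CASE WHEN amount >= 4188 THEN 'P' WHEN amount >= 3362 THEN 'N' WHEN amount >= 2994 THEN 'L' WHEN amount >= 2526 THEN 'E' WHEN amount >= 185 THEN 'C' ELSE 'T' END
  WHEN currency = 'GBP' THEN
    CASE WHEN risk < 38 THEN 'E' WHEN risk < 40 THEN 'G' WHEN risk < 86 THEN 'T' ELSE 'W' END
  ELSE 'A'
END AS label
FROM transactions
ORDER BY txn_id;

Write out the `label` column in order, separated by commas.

A, C, T, T, A, P, A, A, A, N

txn_id=300: currency='JPY' → outer ELSE → A
txn_id=301: currency='CAD' → inner[amount >= 185] → C
txn_id=302: currency='GBP' → inner[risk < 86] → T
txn_id=303: currency='GBP' → inner[risk < 86] → T
txn_id=304: currency='EUR' → outer ELSE → A
txn_id=305: currency='CAD' → inner[amount >= 4188] → P
txn_id=306: currency='USD' → outer ELSE → A
txn_id=307: currency='JPY' → outer ELSE → A
txn_id=308: currency='JPY' → outer ELSE → A
txn_id=309: currency='CAD' → inner[amount >= 3362] → N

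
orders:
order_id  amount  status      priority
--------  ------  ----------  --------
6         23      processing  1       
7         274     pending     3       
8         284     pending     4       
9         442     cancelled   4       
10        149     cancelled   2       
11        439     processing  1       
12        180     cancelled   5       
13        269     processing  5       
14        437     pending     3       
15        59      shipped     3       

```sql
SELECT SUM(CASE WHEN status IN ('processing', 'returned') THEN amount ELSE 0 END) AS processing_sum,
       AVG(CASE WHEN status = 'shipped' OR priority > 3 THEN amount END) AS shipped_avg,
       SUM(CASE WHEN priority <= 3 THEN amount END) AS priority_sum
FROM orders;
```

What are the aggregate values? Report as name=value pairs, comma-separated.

[processing_sum: status IN ('processing', 'returned')]
order_id=6: ✓ → 23
order_id=7: ✗
order_id=8: ✗
order_id=9: ✗
order_id=10: ✗
order_id=11: ✓ → 439
order_id=12: ✗
order_id=13: ✓ → 269
order_id=14: ✗
order_id=15: ✗
processing_sum = 23 + 439 + 269 = 731
—
[shipped_avg: status = 'shipped' OR priority > 3]
order_id=6: ✗
order_id=7: ✗
order_id=8: ✓ → 284
order_id=9: ✓ → 442
order_id=10: ✗
order_id=11: ✗
order_id=12: ✓ → 180
order_id=13: ✓ → 269
order_id=14: ✗
order_id=15: ✓ → 59
shipped_avg = (284 + 442 + 180 + 269 + 59) / 5 = 246.8
—
[priority_sum: priority <= 3]
order_id=6: ✓ → 23
order_id=7: ✓ → 274
order_id=8: ✗
order_id=9: ✗
order_id=10: ✓ → 149
order_id=11: ✓ → 439
order_id=12: ✗
order_id=13: ✗
order_id=14: ✓ → 437
order_id=15: ✓ → 59
priority_sum = 23 + 274 + 149 + 439 + 437 + 59 = 1381

processing_sum=731, shipped_avg=246.8, priority_sum=1381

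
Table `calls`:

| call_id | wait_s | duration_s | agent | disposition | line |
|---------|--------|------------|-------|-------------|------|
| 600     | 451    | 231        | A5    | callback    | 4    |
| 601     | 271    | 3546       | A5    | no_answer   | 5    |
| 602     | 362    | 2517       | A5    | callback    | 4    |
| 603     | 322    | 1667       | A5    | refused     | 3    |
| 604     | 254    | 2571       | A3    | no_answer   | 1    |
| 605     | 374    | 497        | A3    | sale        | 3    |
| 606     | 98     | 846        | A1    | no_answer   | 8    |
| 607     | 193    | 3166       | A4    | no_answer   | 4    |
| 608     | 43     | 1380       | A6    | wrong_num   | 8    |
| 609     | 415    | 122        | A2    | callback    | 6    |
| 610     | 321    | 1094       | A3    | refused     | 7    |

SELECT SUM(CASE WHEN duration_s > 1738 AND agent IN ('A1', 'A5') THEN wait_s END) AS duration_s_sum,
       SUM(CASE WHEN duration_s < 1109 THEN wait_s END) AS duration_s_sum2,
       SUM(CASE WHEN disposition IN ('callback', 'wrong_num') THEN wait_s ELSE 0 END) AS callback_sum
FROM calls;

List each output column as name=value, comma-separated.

[duration_s_sum: duration_s > 1738 AND agent IN ('A1', 'A5')]
call_id=600: ✗
call_id=601: ✓ → 271
call_id=602: ✓ → 362
call_id=603: ✗
call_id=604: ✗
call_id=605: ✗
call_id=606: ✗
call_id=607: ✗
call_id=608: ✗
call_id=609: ✗
call_id=610: ✗
duration_s_sum = 271 + 362 = 633
—
[duration_s_sum2: duration_s < 1109]
call_id=600: ✓ → 451
call_id=601: ✗
call_id=602: ✗
call_id=603: ✗
call_id=604: ✗
call_id=605: ✓ → 374
call_id=606: ✓ → 98
call_id=607: ✗
call_id=608: ✗
call_id=609: ✓ → 415
call_id=610: ✓ → 321
duration_s_sum2 = 451 + 374 + 98 + 415 + 321 = 1659
—
[callback_sum: disposition IN ('callback', 'wrong_num')]
call_id=600: ✓ → 451
call_id=601: ✗
call_id=602: ✓ → 362
call_id=603: ✗
call_id=604: ✗
call_id=605: ✗
call_id=606: ✗
call_id=607: ✗
call_id=608: ✓ → 43
call_id=609: ✓ → 415
call_id=610: ✗
callback_sum = 451 + 362 + 43 + 415 = 1271

duration_s_sum=633, duration_s_sum2=1659, callback_sum=1271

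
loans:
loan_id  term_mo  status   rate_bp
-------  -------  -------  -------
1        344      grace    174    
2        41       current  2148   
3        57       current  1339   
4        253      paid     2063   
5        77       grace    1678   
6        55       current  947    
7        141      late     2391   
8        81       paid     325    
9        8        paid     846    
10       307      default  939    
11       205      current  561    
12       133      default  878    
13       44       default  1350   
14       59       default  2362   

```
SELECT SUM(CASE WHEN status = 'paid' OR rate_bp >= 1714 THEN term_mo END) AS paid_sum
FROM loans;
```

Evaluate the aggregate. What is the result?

loan_id=1: ✗
loan_id=2: ✓ → 41
loan_id=3: ✗
loan_id=4: ✓ → 253
loan_id=5: ✗
loan_id=6: ✗
loan_id=7: ✓ → 141
loan_id=8: ✓ → 81
loan_id=9: ✓ → 8
loan_id=10: ✗
loan_id=11: ✗
loan_id=12: ✗
loan_id=13: ✗
loan_id=14: ✓ → 59
paid_sum = 41 + 253 + 141 + 81 + 8 + 59 = 583

583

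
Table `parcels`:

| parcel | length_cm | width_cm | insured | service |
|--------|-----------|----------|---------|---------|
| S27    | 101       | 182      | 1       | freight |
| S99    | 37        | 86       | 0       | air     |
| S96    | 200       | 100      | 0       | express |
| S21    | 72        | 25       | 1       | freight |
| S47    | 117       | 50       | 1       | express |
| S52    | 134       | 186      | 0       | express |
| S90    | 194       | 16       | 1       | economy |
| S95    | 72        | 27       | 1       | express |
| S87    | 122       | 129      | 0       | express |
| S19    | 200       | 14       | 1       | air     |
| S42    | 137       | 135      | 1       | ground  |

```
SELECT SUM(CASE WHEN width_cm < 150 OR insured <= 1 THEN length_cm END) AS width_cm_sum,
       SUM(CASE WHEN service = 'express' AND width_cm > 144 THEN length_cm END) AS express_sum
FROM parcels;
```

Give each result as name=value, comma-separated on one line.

width_cm_sum=1386, express_sum=134

[width_cm_sum: width_cm < 150 OR insured <= 1]
parcel=S27: ✓ → 101
parcel=S99: ✓ → 37
parcel=S96: ✓ → 200
parcel=S21: ✓ → 72
parcel=S47: ✓ → 117
parcel=S52: ✓ → 134
parcel=S90: ✓ → 194
parcel=S95: ✓ → 72
parcel=S87: ✓ → 122
parcel=S19: ✓ → 200
parcel=S42: ✓ → 137
width_cm_sum = 101 + 37 + 200 + 72 + 117 + 134 + 194 + 72 + 122 + 200 + 137 = 1386
—
[express_sum: service = 'express' AND width_cm > 144]
parcel=S27: ✗
parcel=S99: ✗
parcel=S96: ✗
parcel=S21: ✗
parcel=S47: ✗
parcel=S52: ✓ → 134
parcel=S90: ✗
parcel=S95: ✗
parcel=S87: ✗
parcel=S19: ✗
parcel=S42: ✗
express_sum = 134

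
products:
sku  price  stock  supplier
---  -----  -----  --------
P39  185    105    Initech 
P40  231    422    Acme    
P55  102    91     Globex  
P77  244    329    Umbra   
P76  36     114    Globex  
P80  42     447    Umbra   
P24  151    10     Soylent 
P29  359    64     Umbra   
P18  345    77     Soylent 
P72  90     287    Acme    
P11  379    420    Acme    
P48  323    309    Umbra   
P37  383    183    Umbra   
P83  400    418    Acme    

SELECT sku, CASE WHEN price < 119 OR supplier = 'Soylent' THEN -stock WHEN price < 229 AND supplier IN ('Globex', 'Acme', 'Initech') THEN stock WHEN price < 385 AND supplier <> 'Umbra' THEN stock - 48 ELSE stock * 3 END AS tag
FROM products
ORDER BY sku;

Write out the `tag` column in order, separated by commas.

372, -77, -10, 192, 549, 105, 374, 927, -91, -287, -114, 987, -447, 1254

sku=P11: price < 385 AND supplier <> 'Umbra' → 372
sku=P18: price < 119 OR supplier = 'Soylent' → -77
sku=P24: price < 119 OR supplier = 'Soylent' → -10
sku=P29: ELSE → 192
sku=P37: ELSE → 549
sku=P39: price < 229 AND supplier IN ('Globex', 'Acme', 'Initech') → 105
sku=P40: price < 385 AND supplier <> 'Umbra' → 374
sku=P48: ELSE → 927
sku=P55: price < 119 OR supplier = 'Soylent' → -91
sku=P72: price < 119 OR supplier = 'Soylent' → -287
sku=P76: price < 119 OR supplier = 'Soylent' → -114
sku=P77: ELSE → 987
sku=P80: price < 119 OR supplier = 'Soylent' → -447
sku=P83: ELSE → 1254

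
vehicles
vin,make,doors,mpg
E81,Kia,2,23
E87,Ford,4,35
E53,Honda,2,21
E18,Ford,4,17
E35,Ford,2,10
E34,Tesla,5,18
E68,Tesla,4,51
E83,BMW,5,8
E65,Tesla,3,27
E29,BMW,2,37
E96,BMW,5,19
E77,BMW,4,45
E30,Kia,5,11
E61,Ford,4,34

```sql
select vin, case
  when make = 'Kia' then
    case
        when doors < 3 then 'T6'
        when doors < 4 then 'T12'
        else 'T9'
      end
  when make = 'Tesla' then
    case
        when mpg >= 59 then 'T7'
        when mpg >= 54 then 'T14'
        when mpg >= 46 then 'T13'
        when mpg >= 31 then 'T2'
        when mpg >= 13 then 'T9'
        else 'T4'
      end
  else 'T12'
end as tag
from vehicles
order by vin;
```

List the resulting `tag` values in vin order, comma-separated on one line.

vin=E18: make='Ford' → outer ELSE → T12
vin=E29: make='BMW' → outer ELSE → T12
vin=E30: make='Kia' → inner[ELSE] → T9
vin=E34: make='Tesla' → inner[mpg >= 13] → T9
vin=E35: make='Ford' → outer ELSE → T12
vin=E53: make='Honda' → outer ELSE → T12
vin=E61: make='Ford' → outer ELSE → T12
vin=E65: make='Tesla' → inner[mpg >= 13] → T9
vin=E68: make='Tesla' → inner[mpg >= 46] → T13
vin=E77: make='BMW' → outer ELSE → T12
vin=E81: make='Kia' → inner[doors < 3] → T6
vin=E83: make='BMW' → outer ELSE → T12
vin=E87: make='Ford' → outer ELSE → T12
vin=E96: make='BMW' → outer ELSE → T12

T12, T12, T9, T9, T12, T12, T12, T9, T13, T12, T6, T12, T12, T12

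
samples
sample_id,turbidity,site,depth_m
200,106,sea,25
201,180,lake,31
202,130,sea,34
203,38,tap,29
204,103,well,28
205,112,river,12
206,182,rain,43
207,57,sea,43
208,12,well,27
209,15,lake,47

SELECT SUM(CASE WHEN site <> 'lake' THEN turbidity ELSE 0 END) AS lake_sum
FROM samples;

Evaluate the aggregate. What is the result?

sample_id=200: ✓ → 106
sample_id=201: ✗
sample_id=202: ✓ → 130
sample_id=203: ✓ → 38
sample_id=204: ✓ → 103
sample_id=205: ✓ → 112
sample_id=206: ✓ → 182
sample_id=207: ✓ → 57
sample_id=208: ✓ → 12
sample_id=209: ✗
lake_sum = 106 + 130 + 38 + 103 + 112 + 182 + 57 + 12 = 740

740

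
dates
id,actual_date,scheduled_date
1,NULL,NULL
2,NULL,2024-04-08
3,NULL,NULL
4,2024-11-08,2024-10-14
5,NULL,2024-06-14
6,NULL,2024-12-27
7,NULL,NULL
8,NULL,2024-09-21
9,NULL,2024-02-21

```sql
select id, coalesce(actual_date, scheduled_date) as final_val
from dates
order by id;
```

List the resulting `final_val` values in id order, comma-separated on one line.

NULL, 2024-04-08, NULL, 2024-11-08, 2024-06-14, 2024-12-27, NULL, 2024-09-21, 2024-02-21

id=1: actual_date=NULL, scheduled_date=NULL (all NULL) → NULL
id=2: actual_date=NULL, scheduled_date=2024-04-08 → 2024-04-08
id=3: actual_date=NULL, scheduled_date=NULL (all NULL) → NULL
id=4: actual_date=2024-11-08 → 2024-11-08
id=5: actual_date=NULL, scheduled_date=2024-06-14 → 2024-06-14
id=6: actual_date=NULL, scheduled_date=2024-12-27 → 2024-12-27
id=7: actual_date=NULL, scheduled_date=NULL (all NULL) → NULL
id=8: actual_date=NULL, scheduled_date=2024-09-21 → 2024-09-21
id=9: actual_date=NULL, scheduled_date=2024-02-21 → 2024-02-21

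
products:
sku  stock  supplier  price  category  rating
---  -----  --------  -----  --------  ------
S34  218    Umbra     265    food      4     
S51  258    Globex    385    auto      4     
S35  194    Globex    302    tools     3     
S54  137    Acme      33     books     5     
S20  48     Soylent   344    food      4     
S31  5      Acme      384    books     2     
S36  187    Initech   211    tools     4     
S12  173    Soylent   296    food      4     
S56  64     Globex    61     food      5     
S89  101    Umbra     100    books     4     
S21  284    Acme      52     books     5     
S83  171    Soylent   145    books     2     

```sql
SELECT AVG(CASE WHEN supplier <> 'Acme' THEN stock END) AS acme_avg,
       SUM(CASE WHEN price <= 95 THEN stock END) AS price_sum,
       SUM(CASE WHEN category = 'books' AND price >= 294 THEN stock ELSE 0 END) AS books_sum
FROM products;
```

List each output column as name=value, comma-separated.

acme_avg=157.1111111111, price_sum=485, books_sum=5

[acme_avg: supplier <> 'Acme']
sku=S34: ✓ → 218
sku=S51: ✓ → 258
sku=S35: ✓ → 194
sku=S54: ✗
sku=S20: ✓ → 48
sku=S31: ✗
sku=S36: ✓ → 187
sku=S12: ✓ → 173
sku=S56: ✓ → 64
sku=S89: ✓ → 101
sku=S21: ✗
sku=S83: ✓ → 171
acme_avg = (218 + 258 + 194 + 48 + 187 + 173 + 64 + 101 + 171) / 9 = 157.1111111111
—
[price_sum: price <= 95]
sku=S34: ✗
sku=S51: ✗
sku=S35: ✗
sku=S54: ✓ → 137
sku=S20: ✗
sku=S31: ✗
sku=S36: ✗
sku=S12: ✗
sku=S56: ✓ → 64
sku=S89: ✗
sku=S21: ✓ → 284
sku=S83: ✗
price_sum = 137 + 64 + 284 = 485
—
[books_sum: category = 'books' AND price >= 294]
sku=S34: ✗
sku=S51: ✗
sku=S35: ✗
sku=S54: ✗
sku=S20: ✗
sku=S31: ✓ → 5
sku=S36: ✗
sku=S12: ✗
sku=S56: ✗
sku=S89: ✗
sku=S21: ✗
sku=S83: ✗
books_sum = 5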